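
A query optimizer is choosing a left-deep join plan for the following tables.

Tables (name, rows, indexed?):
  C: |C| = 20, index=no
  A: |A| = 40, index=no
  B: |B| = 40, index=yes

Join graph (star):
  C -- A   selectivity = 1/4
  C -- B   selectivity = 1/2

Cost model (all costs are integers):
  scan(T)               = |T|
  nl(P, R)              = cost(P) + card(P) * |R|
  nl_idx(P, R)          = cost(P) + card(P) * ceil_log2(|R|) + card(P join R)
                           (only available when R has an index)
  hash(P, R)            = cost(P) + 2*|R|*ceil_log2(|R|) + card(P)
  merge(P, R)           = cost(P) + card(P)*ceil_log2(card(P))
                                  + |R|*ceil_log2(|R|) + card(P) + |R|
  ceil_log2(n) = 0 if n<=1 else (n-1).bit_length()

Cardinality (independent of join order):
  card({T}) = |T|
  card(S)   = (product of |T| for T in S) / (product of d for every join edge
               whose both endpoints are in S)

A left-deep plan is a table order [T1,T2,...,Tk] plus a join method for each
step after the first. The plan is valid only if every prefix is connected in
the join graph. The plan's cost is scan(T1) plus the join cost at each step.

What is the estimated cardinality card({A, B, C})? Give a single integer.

4000

Tables in S: A(40), B(40), C(20)
Edges inside S: C-A(d=4), C-B(d=2)
numerator = 40 * 40 * 20 = 32000
denominator = 4 * 2 = 8
card(S) = 32000 / 8 = 4000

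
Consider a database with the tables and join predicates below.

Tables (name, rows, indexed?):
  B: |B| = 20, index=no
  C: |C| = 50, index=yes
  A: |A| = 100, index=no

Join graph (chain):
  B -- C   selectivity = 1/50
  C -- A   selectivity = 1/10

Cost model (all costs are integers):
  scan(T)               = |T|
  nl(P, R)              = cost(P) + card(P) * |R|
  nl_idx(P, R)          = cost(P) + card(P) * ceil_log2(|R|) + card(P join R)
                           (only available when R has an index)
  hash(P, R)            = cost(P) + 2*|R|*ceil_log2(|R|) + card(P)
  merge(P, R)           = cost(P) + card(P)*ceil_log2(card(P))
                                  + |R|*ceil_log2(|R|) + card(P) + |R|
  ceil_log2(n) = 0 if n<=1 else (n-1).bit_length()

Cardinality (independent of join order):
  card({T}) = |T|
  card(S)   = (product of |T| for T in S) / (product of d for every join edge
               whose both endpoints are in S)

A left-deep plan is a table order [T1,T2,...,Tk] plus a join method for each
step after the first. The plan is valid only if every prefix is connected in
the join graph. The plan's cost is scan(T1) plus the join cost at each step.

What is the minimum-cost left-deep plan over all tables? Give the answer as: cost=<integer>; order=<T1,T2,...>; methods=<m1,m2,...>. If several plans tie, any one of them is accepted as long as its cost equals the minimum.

cost=1080; order=B,C,A; methods=nl_idx,merge

Selinger DP (subsets sized 1..n):
  {B}: scan cost=20, card=20
  {C}: scan cost=50, card=50
  {A}: scan cost=100, card=100
  {BC}: card=20; try (C,nl_idx)→160, (B,hash)→300, (C,merge)→490, (B,merge)→520, (C,hash)→640, (C,nl)→1020 …(+1); best=160 via (C,nl_idx)
  {AC}: card=500; try (C,hash)→800, (C,nl_idx)→1200, (A,merge)→1200, (C,merge)→1250, (A,hash)→1500, (A,nl)→5050 …(+1); best=800 via (C,hash)
  {ABC}: card=200; try (A,merge)→1080, (B,hash)→1500, (A,hash)→1580, (A,nl)→2160, (B,merge)→5920, (B,nl)→10800; best=1080 via (A,merge)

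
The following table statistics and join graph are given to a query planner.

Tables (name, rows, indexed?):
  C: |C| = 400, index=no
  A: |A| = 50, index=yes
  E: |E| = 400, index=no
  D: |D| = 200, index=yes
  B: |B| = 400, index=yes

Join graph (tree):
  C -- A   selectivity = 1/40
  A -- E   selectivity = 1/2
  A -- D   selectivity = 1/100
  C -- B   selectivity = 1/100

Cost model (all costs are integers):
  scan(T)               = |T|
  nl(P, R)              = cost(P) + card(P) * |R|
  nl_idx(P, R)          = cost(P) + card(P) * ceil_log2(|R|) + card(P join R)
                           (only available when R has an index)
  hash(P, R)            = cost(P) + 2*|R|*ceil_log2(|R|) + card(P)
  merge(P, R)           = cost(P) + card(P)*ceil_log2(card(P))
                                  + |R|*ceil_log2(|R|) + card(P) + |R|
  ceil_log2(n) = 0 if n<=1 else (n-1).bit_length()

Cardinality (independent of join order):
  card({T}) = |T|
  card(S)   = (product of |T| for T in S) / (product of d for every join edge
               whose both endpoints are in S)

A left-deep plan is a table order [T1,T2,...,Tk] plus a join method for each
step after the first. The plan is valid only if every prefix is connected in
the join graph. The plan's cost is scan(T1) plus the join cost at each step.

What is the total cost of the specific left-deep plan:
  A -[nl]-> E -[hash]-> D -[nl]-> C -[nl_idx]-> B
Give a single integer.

10633250

step 1: scan A: cost=50, card=50
step 2: join E via nl
    card(P join E) = 50*400/(2) = 10000
    cost = 50 + 50*400 = 20050
step 3: join D via hash
    card(P join D) = 10000*200/(100) = 20000
    cost = 20050 + 2*200*8 + 10000 = 33250
step 4: join C via nl
    card(P join C) = 20000*400/(40) = 200000
    cost = 33250 + 20000*400 = 8033250
step 5: join B via nl_idx
    card(P join B) = 200000*400/(100) = 800000
    cost = 8033250 + 200000*9 + 800000 = 10633250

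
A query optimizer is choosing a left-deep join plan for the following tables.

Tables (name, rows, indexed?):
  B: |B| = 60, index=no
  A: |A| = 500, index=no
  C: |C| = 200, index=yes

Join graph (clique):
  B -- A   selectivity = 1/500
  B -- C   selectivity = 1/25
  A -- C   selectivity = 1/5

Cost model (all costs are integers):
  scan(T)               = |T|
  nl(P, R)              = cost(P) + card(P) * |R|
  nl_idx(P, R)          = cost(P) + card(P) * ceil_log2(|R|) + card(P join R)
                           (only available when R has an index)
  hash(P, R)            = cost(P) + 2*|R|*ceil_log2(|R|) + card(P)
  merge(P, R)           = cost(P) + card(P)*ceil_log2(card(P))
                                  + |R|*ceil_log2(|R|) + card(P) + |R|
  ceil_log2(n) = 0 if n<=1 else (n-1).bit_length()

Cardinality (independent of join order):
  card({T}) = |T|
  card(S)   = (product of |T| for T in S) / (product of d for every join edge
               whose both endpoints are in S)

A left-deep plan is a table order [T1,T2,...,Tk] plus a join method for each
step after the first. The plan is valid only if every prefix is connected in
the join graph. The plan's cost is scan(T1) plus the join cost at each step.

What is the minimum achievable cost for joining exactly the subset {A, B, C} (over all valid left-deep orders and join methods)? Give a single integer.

Selinger DP over subsets of {A,B,C}:
  {B}: scan cost=60, card=60
  {A}: scan cost=500, card=500
  {C}: scan cost=200, card=200
  {AB}: card=60; try (B,hash)→1720, (A,merge)→5480, (B,merge)→5920, (A,hash)→9120, (A,nl)→30060, (B,nl)→30500; best=1720 via (B,hash)
  {BC}: card=480; try (C,nl_idx)→1020, (B,hash)→1120, (C,merge)→2280, (B,merge)→2420, (C,hash)→3320, (C,nl)→12060 …(+1); best=1020 via (C,nl_idx)
  {AC}: card=20000; try (C,hash)→4200, (A,merge)→7000, (C,merge)→7300, (A,hash)→9400, (C,nl_idx)→24500, (A,nl)→100200 …(+1); best=4200 via (C,hash)
  {ABC}: card=96; try (C,nl_idx)→2296, (C,merge)→3940, (C,hash)→4980, (A,hash)→10500, (A,merge)→10820, (C,nl)→13720 …(+4); best=2296 via (C,nl_idx)

2296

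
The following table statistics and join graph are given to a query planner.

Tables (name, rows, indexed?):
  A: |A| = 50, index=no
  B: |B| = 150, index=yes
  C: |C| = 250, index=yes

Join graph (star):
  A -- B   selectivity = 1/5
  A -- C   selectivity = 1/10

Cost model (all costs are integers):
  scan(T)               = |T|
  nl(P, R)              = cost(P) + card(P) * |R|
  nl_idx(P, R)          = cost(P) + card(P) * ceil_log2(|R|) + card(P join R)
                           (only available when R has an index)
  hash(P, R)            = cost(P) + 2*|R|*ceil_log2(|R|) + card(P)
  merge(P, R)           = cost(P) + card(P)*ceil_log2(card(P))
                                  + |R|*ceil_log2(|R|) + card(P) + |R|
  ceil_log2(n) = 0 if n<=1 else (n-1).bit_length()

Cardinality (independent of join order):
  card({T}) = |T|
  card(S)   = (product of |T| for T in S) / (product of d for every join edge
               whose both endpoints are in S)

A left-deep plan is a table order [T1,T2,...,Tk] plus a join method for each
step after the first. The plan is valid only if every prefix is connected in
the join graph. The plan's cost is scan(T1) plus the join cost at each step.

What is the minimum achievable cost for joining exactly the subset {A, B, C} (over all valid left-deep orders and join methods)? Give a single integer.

Selinger DP over subsets of {A,B,C}:
  {A}: scan cost=50, card=50
  {B}: scan cost=150, card=150
  {C}: scan cost=250, card=250
  {AB}: card=1500; try (A,hash)→900, (B,merge)→1750, (A,merge)→1850, (B,nl_idx)→1950, (B,hash)→2500, (B,nl)→7550 …(+1); best=900 via (A,hash)
  {AC}: card=1250; try (A,hash)→1100, (C,nl_idx)→1700, (C,merge)→2650, (A,merge)→2850, (C,hash)→4100, (C,nl)→12550 …(+1); best=1100 via (A,hash)
  {ABC}: card=37500; try (B,hash)→4750, (C,hash)→6400, (B,merge)→17450, (C,merge)→21150, (B,nl_idx)→48600, (C,nl_idx)→50400 …(+2); best=4750 via (B,hash)

4750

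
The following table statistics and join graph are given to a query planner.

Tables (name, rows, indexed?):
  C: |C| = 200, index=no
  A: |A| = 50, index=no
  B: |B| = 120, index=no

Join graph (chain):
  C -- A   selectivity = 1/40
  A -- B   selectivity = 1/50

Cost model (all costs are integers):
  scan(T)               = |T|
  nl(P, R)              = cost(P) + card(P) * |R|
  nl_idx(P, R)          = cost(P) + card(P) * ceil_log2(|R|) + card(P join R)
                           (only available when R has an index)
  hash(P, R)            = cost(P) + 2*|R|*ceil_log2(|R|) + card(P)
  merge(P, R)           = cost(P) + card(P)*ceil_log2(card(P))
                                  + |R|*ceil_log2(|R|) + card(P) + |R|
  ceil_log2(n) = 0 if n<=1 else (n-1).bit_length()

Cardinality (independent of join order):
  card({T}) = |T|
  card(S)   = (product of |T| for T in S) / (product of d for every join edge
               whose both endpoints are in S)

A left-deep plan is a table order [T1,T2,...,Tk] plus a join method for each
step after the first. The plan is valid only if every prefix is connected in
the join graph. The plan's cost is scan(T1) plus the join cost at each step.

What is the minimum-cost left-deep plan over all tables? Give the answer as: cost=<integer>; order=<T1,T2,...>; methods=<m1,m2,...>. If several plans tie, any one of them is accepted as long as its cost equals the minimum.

Selinger DP (subsets sized 1..n):
  {C}: scan cost=200, card=200
  {A}: scan cost=50, card=50
  {B}: scan cost=120, card=120
  {AC}: card=250; try (A,hash)→1000, (C,merge)→2200, (A,merge)→2350, (C,hash)→3300, (C,nl)→10050, (A,nl)→10200; best=1000 via (A,hash)
  {AB}: card=120; try (A,hash)→840, (B,merge)→1360, (A,merge)→1430, (B,hash)→1780, (B,nl)→6050, (A,nl)→6120; best=840 via (A,hash)
  {ABC}: card=600; try (B,hash)→2930, (C,merge)→3600, (C,hash)→4160, (B,merge)→4210, (C,nl)→24840, (B,nl)→31000; best=2930 via (B,hash)

cost=2930; order=C,A,B; methods=hash,hash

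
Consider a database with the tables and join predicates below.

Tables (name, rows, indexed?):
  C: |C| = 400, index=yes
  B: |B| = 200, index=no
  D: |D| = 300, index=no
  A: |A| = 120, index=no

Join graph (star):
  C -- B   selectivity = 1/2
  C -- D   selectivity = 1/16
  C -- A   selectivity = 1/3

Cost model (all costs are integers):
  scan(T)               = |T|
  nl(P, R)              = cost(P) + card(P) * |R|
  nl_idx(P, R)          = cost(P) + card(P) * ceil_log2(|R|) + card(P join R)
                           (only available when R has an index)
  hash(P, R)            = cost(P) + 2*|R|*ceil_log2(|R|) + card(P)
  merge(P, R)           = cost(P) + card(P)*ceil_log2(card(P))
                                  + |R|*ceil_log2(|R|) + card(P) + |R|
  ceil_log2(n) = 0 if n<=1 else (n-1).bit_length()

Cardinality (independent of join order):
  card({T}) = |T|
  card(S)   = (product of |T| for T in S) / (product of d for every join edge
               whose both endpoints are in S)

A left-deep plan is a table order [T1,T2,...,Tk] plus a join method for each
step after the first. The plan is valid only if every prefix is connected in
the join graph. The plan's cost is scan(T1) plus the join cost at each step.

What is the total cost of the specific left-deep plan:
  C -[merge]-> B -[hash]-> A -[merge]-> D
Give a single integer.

step 1: scan C: cost=400, card=400
step 2: join B via merge
    card(P join B) = 400*200/(2) = 40000
    cost = 400 + 400*9 + 200*8 + 400 + 200 = 6200
step 3: join A via hash
    card(P join A) = 40000*120/(3) = 1600000
    cost = 6200 + 2*120*7 + 40000 = 47880
step 4: join D via merge
    card(P join D) = 1600000*300/(16) = 30000000
    cost = 47880 + 1600000*21 + 300*9 + 1600000 + 300 = 35250880

35250880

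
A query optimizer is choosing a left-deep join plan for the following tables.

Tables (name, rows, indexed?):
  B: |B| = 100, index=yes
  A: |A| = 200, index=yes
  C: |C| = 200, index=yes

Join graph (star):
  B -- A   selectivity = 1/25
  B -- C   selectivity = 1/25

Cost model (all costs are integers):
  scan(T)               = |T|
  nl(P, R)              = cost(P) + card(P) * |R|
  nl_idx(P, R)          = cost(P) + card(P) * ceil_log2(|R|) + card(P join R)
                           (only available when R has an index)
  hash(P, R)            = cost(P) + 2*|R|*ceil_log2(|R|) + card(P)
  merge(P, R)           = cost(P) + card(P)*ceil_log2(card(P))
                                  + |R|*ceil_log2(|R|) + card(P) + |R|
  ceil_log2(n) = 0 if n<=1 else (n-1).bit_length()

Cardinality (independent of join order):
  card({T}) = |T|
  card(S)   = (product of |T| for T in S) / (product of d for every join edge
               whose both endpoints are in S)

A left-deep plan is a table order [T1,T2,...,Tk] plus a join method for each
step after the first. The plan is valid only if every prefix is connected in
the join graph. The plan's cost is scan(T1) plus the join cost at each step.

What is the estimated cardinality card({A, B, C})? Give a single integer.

Tables in S: A(200), B(100), C(200)
Edges inside S: B-A(d=25), B-C(d=25)
numerator = 200 * 100 * 200 = 4000000
denominator = 25 * 25 = 625
card(S) = 4000000 / 625 = 6400

6400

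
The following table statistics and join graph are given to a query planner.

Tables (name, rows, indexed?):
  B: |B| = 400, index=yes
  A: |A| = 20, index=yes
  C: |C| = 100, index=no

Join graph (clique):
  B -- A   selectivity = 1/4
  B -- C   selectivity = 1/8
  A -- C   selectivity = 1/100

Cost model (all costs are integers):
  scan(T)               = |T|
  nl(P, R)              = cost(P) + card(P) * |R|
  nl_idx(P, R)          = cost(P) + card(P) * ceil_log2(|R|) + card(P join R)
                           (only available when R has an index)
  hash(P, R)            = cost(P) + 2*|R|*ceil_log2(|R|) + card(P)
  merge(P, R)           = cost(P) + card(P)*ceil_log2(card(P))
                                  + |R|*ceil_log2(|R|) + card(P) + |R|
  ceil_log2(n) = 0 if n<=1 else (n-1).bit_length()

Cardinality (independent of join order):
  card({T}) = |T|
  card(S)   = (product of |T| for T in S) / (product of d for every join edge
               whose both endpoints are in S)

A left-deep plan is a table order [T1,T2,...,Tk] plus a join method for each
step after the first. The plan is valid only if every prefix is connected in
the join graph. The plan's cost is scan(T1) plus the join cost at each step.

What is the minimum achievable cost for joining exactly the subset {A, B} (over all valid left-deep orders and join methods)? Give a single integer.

1000

Selinger DP over subsets of {A,B}:
  {B}: scan cost=400, card=400
  {A}: scan cost=20, card=20
  {AB}: card=2000; try (A,hash)→1000, (B,nl_idx)→2200, (B,merge)→4140, (A,nl_idx)→4400, (A,merge)→4520, (B,hash)→7240 …(+2); best=1000 via (A,hash)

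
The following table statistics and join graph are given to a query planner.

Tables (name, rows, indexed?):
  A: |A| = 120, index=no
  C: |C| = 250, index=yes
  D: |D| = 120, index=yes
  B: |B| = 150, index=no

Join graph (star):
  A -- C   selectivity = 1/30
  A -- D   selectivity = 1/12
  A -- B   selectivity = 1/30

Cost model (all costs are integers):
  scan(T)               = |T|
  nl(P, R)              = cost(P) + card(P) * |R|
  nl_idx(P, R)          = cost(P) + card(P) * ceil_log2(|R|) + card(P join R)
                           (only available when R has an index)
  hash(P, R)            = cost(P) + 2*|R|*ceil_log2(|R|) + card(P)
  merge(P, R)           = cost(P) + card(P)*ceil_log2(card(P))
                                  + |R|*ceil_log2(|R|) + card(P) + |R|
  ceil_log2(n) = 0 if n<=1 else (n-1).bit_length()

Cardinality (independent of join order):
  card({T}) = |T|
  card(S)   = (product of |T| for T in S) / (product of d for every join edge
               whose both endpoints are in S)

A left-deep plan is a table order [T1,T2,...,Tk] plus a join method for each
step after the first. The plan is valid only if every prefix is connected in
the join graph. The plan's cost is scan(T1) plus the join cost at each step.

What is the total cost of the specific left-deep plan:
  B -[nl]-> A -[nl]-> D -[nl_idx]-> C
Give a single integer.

step 1: scan B: cost=150, card=150
step 2: join A via nl
    card(P join A) = 150*120/(30) = 600
    cost = 150 + 150*120 = 18150
step 3: join D via nl
    card(P join D) = 600*120/(12) = 6000
    cost = 18150 + 600*120 = 90150
step 4: join C via nl_idx
    card(P join C) = 6000*250/(30) = 50000
    cost = 90150 + 6000*8 + 50000 = 188150

188150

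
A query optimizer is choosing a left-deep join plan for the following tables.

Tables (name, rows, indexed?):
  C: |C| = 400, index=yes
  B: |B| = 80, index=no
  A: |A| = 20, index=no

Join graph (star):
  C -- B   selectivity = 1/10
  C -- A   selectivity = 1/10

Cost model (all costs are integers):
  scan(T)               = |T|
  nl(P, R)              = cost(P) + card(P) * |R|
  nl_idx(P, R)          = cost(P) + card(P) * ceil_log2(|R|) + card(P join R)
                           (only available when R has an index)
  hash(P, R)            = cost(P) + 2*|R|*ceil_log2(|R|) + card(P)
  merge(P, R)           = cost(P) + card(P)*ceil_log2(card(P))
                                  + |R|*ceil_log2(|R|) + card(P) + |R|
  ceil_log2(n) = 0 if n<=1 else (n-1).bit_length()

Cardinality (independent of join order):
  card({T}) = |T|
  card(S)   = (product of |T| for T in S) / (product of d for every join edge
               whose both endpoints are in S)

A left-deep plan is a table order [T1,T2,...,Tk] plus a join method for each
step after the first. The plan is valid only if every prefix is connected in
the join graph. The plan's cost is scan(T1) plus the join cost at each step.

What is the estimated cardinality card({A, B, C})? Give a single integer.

Tables in S: A(20), B(80), C(400)
Edges inside S: C-B(d=10), C-A(d=10)
numerator = 20 * 80 * 400 = 640000
denominator = 10 * 10 = 100
card(S) = 640000 / 100 = 6400

6400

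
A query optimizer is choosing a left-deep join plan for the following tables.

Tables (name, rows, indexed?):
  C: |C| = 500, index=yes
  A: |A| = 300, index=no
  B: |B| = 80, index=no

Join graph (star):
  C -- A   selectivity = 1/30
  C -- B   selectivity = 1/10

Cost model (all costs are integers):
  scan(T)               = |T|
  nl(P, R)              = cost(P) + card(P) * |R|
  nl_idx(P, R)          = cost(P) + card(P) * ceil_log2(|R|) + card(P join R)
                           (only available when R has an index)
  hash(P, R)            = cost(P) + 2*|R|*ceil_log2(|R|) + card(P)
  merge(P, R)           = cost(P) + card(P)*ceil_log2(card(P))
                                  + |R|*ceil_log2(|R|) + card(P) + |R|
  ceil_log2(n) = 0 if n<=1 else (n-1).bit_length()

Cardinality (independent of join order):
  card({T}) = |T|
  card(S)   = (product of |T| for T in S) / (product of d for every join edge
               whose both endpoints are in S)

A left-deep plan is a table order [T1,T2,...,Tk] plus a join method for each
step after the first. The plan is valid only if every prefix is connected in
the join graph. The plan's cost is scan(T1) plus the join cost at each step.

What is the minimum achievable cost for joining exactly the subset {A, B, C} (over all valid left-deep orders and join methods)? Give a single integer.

Selinger DP over subsets of {A,B,C}:
  {C}: scan cost=500, card=500
  {A}: scan cost=300, card=300
  {B}: scan cost=80, card=80
  {AC}: card=5000; try (A,hash)→6400, (C,nl_idx)→8000, (C,merge)→8300, (A,merge)→8500, (C,hash)→9600, (C,nl)→150300 …(+1); best=6400 via (A,hash)
  {BC}: card=4000; try (B,hash)→2120, (C,nl_idx)→4800, (C,merge)→5720, (B,merge)→6140, (C,hash)→9160, (C,nl)→40080 …(+1); best=2120 via (B,hash)
  {ABC}: card=40000; try (A,hash)→11520, (B,hash)→12520, (A,merge)→57120, (B,merge)→77040, (B,nl)→406400, (A,nl)→1202120; best=11520 via (A,hash)

11520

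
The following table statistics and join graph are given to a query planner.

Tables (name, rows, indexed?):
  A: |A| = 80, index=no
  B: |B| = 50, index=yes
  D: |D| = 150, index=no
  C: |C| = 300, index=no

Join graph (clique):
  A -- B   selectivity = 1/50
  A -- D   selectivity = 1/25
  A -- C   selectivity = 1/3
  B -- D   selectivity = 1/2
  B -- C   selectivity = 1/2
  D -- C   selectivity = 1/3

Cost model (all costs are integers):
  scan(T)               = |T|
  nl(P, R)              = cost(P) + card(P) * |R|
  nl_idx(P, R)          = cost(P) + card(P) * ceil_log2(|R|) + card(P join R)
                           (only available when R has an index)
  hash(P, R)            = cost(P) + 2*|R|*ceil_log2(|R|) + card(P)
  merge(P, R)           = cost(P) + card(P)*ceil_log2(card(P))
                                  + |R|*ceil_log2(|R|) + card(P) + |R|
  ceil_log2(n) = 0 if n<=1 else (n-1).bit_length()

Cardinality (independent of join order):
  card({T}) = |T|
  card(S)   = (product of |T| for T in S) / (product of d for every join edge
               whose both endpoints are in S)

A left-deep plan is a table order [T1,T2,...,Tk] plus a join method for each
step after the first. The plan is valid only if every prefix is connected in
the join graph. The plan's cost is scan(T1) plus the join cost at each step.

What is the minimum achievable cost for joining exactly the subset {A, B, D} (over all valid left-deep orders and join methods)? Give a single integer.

2500

Selinger DP over subsets of {A,B,D}:
  {A}: scan cost=80, card=80
  {B}: scan cost=50, card=50
  {D}: scan cost=150, card=150
  {AB}: card=80; try (B,nl_idx)→640, (B,hash)→760, (A,merge)→1040, (B,merge)→1070, (A,hash)→1220, (A,nl)→4050 …(+1); best=640 via (B,nl_idx)
  {AD}: card=480; try (A,hash)→1420, (D,merge)→2070, (A,merge)→2140, (D,hash)→2560, (D,nl)→12080, (A,nl)→12150; best=1420 via (A,hash)
  {BD}: card=3750; try (B,hash)→900, (D,merge)→1750, (B,merge)→1850, (D,hash)→2500, (B,nl_idx)→4800, (D,nl)→7550 …(+1); best=900 via (B,hash)
  {ABD}: card=240; try (B,hash)→2500, (D,merge)→2630, (D,hash)→3120, (B,nl_idx)→4540, (A,hash)→5770, (B,merge)→6570 …(+4); best=2500 via (B,hash)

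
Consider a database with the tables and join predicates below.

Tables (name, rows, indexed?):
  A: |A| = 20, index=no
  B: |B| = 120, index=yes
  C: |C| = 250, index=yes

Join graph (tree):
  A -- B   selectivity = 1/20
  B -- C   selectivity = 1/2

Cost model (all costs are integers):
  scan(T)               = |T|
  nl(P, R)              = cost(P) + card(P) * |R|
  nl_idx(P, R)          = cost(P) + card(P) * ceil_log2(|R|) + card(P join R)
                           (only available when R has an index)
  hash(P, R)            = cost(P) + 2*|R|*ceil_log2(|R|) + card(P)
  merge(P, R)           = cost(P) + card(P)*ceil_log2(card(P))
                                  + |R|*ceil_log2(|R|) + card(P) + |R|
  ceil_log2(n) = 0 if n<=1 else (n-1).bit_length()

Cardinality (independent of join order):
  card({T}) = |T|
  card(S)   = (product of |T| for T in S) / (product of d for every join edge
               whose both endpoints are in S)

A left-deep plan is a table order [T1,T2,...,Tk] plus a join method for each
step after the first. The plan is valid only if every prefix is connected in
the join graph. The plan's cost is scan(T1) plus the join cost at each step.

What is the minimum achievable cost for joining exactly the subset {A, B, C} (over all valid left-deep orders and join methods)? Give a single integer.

Selinger DP over subsets of {A,B,C}:
  {A}: scan cost=20, card=20
  {B}: scan cost=120, card=120
  {C}: scan cost=250, card=250
  {AB}: card=120; try (B,nl_idx)→280, (A,hash)→440, (B,merge)→1100, (A,merge)→1200, (B,hash)→1720, (B,nl)→2420 …(+1); best=280 via (B,nl_idx)
  {BC}: card=15000; try (B,hash)→2180, (C,merge)→3330, (B,merge)→3460, (C,hash)→4240, (C,nl_idx)→16080, (B,nl_idx)→17000 …(+2); best=2180 via (B,hash)
  {ABC}: card=15000; try (C,merge)→3490, (C,hash)→4400, (C,nl_idx)→16240, (A,hash)→17380, (C,nl)→30280, (A,merge)→227300 …(+1); best=3490 via (C,merge)

3490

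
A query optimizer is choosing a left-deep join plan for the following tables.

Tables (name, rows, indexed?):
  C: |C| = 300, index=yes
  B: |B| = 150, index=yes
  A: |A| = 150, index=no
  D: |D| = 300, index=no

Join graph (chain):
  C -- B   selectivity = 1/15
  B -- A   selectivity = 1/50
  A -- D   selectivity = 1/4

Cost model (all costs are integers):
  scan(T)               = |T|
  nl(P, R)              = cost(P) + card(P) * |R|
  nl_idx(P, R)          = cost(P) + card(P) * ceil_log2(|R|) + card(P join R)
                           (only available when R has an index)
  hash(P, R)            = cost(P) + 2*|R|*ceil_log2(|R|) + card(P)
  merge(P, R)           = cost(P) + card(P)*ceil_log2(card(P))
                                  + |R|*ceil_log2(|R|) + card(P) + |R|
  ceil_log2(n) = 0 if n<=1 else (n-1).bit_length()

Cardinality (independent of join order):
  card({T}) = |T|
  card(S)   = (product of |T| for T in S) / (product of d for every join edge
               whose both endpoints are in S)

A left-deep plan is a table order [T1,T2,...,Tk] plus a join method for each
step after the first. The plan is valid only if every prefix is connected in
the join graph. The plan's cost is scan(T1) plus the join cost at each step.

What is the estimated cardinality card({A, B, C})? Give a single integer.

9000

Tables in S: A(150), B(150), C(300)
Edges inside S: C-B(d=15), B-A(d=50)
numerator = 150 * 150 * 300 = 6750000
denominator = 15 * 50 = 750
card(S) = 6750000 / 750 = 9000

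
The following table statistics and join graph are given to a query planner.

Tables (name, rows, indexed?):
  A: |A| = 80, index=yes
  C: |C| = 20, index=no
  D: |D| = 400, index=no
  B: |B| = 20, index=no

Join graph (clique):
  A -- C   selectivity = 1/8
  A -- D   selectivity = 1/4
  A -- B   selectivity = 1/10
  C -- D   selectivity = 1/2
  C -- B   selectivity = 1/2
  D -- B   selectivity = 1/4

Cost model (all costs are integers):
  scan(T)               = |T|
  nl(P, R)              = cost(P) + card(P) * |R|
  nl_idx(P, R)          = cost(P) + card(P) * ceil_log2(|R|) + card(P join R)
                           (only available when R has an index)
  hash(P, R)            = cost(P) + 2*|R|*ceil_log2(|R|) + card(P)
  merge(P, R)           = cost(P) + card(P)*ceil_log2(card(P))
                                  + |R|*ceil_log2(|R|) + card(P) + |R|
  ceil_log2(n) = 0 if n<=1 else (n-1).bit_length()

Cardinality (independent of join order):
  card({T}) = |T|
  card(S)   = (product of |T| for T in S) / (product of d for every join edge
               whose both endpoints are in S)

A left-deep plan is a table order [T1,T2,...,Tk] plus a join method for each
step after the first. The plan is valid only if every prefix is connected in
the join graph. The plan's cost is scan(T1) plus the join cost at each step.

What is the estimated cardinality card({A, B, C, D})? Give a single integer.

Tables in S: A(80), B(20), C(20), D(400)
Edges inside S: A-C(d=8), A-D(d=4), A-B(d=10), C-D(d=2), C-B(d=2), D-B(d=4)
numerator = 80 * 20 * 20 * 400 = 12800000
denominator = 8 * 4 * 10 * 2 * 2 * 4 = 5120
card(S) = 12800000 / 5120 = 2500

2500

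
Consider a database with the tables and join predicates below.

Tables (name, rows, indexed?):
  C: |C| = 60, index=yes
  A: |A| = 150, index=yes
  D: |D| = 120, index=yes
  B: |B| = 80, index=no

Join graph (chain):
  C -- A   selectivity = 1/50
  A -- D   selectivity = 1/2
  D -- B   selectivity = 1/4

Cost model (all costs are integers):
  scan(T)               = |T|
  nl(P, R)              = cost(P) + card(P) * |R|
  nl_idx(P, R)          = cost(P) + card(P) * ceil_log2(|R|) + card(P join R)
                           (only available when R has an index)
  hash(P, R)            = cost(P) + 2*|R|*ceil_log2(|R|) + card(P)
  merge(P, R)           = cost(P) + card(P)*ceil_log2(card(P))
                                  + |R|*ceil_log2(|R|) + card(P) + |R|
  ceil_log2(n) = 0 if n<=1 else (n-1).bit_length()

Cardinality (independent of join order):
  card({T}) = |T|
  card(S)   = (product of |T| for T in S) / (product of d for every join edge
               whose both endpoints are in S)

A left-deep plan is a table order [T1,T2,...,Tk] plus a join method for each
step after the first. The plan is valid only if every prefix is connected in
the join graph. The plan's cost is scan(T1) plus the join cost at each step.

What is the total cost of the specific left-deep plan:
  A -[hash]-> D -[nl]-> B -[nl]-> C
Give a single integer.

step 1: scan A: cost=150, card=150
step 2: join D via hash
    card(P join D) = 150*120/(2) = 9000
    cost = 150 + 2*120*7 + 150 = 1980
step 3: join B via nl
    card(P join B) = 9000*80/(4) = 180000
    cost = 1980 + 9000*80 = 721980
step 4: join C via nl
    card(P join C) = 180000*60/(50) = 216000
    cost = 721980 + 180000*60 = 11521980

11521980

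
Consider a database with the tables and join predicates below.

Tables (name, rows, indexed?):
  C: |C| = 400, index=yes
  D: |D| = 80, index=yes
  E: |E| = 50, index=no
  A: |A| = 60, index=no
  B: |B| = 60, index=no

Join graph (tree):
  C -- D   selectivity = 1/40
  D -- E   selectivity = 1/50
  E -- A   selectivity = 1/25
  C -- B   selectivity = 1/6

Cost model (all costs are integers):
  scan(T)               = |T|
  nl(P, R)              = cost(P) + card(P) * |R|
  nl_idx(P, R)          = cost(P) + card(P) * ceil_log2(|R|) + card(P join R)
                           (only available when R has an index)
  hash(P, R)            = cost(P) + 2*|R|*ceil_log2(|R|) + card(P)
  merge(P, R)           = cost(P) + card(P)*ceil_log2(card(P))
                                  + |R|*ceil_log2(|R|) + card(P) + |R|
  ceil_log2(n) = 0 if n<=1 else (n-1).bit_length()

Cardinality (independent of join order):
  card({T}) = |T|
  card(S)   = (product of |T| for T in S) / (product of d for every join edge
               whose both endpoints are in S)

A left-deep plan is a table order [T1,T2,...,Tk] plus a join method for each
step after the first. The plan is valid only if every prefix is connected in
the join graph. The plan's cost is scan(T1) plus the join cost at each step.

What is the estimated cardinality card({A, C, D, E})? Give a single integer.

1920

Tables in S: A(60), C(400), D(80), E(50)
Edges inside S: C-D(d=40), D-E(d=50), E-A(d=25)
numerator = 60 * 400 * 80 * 50 = 96000000
denominator = 40 * 50 * 25 = 50000
card(S) = 96000000 / 50000 = 1920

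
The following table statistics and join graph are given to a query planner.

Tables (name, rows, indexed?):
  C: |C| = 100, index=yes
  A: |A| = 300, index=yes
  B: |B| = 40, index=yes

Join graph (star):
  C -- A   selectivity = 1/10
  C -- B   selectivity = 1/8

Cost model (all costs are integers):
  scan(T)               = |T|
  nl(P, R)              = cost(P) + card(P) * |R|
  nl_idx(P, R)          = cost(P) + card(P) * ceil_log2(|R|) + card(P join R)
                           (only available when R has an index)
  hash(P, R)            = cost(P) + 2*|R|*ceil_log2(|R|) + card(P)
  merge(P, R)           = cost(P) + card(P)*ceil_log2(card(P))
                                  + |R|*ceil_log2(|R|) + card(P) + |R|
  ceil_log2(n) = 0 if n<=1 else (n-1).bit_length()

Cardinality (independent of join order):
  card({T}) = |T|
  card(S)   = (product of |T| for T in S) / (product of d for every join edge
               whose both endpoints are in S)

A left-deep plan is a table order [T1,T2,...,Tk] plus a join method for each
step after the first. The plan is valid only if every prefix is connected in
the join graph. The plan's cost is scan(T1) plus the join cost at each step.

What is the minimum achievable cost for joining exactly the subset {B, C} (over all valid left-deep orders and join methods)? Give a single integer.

Selinger DP over subsets of {B,C}:
  {C}: scan cost=100, card=100
  {B}: scan cost=40, card=40
  {BC}: card=500; try (B,hash)→680, (C,nl_idx)→820, (C,merge)→1120, (B,merge)→1180, (B,nl_idx)→1200, (C,hash)→1480 …(+2); best=680 via (B,hash)

680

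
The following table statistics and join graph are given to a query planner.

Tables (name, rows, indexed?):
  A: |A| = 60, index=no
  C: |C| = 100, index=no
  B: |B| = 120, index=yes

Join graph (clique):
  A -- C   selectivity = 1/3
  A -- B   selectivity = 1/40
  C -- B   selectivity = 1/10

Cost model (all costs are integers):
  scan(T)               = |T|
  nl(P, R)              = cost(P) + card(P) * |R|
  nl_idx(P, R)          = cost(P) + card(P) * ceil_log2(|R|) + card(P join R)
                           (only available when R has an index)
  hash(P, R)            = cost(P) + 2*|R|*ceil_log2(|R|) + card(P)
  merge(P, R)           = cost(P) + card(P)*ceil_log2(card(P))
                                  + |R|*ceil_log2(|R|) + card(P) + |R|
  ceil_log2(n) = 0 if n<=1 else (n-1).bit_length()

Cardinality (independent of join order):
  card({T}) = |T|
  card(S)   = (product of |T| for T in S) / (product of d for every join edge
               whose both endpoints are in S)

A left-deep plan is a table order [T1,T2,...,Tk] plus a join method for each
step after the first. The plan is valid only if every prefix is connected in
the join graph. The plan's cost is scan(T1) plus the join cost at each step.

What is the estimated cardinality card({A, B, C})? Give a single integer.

600

Tables in S: A(60), B(120), C(100)
Edges inside S: A-C(d=3), A-B(d=40), C-B(d=10)
numerator = 60 * 120 * 100 = 720000
denominator = 3 * 40 * 10 = 1200
card(S) = 720000 / 1200 = 600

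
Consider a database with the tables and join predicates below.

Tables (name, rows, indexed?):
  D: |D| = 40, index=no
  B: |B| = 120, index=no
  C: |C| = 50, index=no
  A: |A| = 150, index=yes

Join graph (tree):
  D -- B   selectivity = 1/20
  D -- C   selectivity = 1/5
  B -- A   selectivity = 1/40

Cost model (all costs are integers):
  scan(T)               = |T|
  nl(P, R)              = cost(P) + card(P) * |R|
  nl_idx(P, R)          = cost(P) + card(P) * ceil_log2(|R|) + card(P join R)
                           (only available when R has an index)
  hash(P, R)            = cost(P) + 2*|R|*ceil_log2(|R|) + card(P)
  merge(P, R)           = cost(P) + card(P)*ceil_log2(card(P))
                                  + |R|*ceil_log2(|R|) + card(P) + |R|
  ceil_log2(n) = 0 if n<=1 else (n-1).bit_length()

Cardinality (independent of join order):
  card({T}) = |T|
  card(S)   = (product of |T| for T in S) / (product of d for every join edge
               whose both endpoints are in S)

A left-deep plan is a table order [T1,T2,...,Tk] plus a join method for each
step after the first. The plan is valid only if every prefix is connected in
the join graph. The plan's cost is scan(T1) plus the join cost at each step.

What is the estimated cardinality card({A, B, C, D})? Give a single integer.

Tables in S: A(150), B(120), C(50), D(40)
Edges inside S: D-B(d=20), D-C(d=5), B-A(d=40)
numerator = 150 * 120 * 50 * 40 = 36000000
denominator = 20 * 5 * 40 = 4000
card(S) = 36000000 / 4000 = 9000

9000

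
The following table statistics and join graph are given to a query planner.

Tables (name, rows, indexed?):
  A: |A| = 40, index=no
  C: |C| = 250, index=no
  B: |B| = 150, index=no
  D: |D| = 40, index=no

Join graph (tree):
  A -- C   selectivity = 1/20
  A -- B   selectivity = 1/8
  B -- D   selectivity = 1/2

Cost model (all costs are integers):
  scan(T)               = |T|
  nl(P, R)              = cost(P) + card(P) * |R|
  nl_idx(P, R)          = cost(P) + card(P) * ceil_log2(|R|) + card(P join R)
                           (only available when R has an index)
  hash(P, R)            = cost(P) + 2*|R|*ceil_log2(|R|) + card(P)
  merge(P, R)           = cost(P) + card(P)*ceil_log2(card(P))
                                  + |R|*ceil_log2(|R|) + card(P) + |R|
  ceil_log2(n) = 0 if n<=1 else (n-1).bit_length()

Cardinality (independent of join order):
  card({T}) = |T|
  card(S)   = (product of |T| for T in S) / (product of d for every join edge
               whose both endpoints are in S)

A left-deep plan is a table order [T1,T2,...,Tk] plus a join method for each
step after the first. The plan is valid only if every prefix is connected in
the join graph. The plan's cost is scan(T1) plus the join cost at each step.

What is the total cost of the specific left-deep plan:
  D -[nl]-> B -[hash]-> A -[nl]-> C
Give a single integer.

3759520

step 1: scan D: cost=40, card=40
step 2: join B via nl
    card(P join B) = 40*150/(2) = 3000
    cost = 40 + 40*150 = 6040
step 3: join A via hash
    card(P join A) = 3000*40/(8) = 15000
    cost = 6040 + 2*40*6 + 3000 = 9520
step 4: join C via nl
    card(P join C) = 15000*250/(20) = 187500
    cost = 9520 + 15000*250 = 3759520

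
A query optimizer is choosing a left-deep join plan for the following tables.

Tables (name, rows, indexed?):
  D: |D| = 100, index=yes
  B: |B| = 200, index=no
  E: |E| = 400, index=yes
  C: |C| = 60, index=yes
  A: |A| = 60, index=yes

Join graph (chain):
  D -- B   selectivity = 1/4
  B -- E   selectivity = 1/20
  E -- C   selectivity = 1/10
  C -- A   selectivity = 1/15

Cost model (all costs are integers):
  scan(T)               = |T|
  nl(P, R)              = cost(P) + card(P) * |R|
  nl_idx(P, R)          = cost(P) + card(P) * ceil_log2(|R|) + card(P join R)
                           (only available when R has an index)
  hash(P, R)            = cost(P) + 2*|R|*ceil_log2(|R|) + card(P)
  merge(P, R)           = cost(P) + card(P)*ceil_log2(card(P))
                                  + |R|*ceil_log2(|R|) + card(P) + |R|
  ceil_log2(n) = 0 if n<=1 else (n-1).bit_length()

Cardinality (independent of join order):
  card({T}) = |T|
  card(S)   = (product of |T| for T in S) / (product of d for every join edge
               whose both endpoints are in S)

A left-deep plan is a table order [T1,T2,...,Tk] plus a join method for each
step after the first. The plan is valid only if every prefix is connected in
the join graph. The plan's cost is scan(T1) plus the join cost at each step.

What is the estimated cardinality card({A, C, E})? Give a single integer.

9600

Tables in S: A(60), C(60), E(400)
Edges inside S: E-C(d=10), C-A(d=15)
numerator = 60 * 60 * 400 = 1440000
denominator = 10 * 15 = 150
card(S) = 1440000 / 150 = 9600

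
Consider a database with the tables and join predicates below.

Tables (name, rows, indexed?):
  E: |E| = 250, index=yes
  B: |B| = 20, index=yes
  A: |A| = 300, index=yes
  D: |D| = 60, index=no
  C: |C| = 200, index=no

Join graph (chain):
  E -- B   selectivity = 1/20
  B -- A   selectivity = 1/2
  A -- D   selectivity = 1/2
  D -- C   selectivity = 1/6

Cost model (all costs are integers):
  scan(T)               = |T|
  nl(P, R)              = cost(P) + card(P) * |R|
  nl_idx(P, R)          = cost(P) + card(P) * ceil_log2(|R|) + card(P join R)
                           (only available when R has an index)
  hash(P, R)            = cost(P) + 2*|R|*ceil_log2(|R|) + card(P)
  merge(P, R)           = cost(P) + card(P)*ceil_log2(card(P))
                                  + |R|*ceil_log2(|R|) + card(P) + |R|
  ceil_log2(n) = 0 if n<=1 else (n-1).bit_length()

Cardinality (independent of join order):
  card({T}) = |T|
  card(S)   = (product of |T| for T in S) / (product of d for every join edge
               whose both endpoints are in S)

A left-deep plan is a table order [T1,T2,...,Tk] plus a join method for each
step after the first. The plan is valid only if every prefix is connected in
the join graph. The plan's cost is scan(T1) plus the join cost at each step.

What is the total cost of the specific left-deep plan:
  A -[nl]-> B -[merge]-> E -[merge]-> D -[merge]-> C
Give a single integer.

25437270

step 1: scan A: cost=300, card=300
step 2: join B via nl
    card(P join B) = 300*20/(2) = 3000
    cost = 300 + 300*20 = 6300
step 3: join E via merge
    card(P join E) = 3000*250/(20) = 37500
    cost = 6300 + 3000*12 + 250*8 + 3000 + 250 = 47550
step 4: join D via merge
    card(P join D) = 37500*60/(2) = 1125000
    cost = 47550 + 37500*16 + 60*6 + 37500 + 60 = 685470
step 5: join C via merge
    card(P join C) = 1125000*200/(6) = 37500000
    cost = 685470 + 1125000*21 + 200*8 + 1125000 + 200 = 25437270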